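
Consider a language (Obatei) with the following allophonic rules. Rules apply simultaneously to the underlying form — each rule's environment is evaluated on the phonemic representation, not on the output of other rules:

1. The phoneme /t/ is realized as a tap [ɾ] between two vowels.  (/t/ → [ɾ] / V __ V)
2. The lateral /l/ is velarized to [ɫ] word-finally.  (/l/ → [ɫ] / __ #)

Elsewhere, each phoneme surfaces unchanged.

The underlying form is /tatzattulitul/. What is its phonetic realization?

/t/ (word-initial) fails the environment for rule 1, so it stays [t].
/t/ (between /a/ and /z/): rule 1 targets it, but not between two vowels → unchanged [t].
/t/ (between /a/ and /t/) fails the environment for rule 1, so it stays [t].
/t/ (between /t/ and /u/) is in the target of rule 1 but the environment (between two vowels) is not met → [t].
/l/ (between /u/ and /i/) fails the environment for rule 2, so it stays [l].
Rule 1 applies to /t/ (between /i/ and /u/: between two vowels) → [ɾ].
/l/ meets the environment for rule 2 (word-finally) → [ɫ].

[tatzattuliɾuɫ]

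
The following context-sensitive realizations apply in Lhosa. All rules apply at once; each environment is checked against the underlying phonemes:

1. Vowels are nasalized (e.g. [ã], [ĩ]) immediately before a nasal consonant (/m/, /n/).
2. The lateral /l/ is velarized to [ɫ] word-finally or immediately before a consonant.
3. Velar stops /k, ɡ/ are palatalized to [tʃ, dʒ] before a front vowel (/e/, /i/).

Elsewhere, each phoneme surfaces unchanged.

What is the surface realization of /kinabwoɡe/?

[tʃĩnabwodʒe]

/k/ — word-initial, before a front vowel — surfaces as [tʃ] (rule 3).
/i/ (between /k/ and /n/) occurs before a nasal consonant → [ĩ] by rule 1.
/n/ (between /i/ and /a/): no rule targets it → [n].
/a/ (between /n/ and /b/) fails the environment for rule 1, so it stays [a].
/b/ (between /a/ and /w/) is unaffected → [b].
/w/ — not in any rule's target class → [w].
/o/ (between /w/ and /ɡ/) fails the environment for rule 1, so it stays [o].
Rule 3 applies to /ɡ/ (between /o/ and /e/: before a front vowel) → [dʒ].
/e/ (word-final): rule 1 targets it, but not before a nasal consonant → unchanged [e].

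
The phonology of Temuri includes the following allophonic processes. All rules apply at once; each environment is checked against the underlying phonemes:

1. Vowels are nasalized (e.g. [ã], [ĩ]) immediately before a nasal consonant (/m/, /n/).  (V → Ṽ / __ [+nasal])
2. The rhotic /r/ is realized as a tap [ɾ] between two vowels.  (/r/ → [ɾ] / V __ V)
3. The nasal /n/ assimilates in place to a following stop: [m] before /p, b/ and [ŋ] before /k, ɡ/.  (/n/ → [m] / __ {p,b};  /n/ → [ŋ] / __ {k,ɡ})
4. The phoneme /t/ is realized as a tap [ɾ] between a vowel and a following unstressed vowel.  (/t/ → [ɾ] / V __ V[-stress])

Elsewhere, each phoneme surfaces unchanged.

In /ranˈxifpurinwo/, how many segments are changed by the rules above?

3

Segments that undergo a rule: /a/ → [ã] (rule 1); /r/ → [ɾ] (rule 2); /i/ → [ĩ] (rule 1).
All other segments surface unchanged.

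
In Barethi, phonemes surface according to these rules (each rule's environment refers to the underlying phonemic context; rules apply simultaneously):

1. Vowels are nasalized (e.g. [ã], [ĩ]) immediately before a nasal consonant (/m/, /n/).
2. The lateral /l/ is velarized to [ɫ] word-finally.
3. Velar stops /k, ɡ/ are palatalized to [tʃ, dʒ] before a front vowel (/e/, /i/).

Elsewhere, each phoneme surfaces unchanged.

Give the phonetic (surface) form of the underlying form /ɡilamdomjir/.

[dʒilãmdõmjir]

/ɡ/ meets the environment for rule 3 (before a front vowel) → [dʒ].
/i/ (between /ɡ/ and /l/): rule 1 targets it, but not before a nasal consonant → unchanged [i].
/l/ (between /i/ and /a/): rule 2 targets it, but not word-finally → unchanged [l].
/a/ (between /l/ and /m/): before a nasal consonant, so rule 1 applies → [ã].
/o/ — between /d/ and /m/, before a nasal consonant — surfaces as [õ] (rule 1).
/i/ — between /j/ and /r/; rule 1 does not apply here → [i].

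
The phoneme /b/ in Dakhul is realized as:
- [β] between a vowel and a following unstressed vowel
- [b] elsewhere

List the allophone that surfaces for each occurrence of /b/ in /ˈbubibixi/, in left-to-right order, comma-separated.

[b], [β], [β]

Occurrence 1 (position 1): no conditioning environment matches → elsewhere allophone [b].
Occurrence 2 (position 3): between a vowel and a following unstressed vowel → [β].
Occurrence 3 (position 5): between a vowel and a following unstressed vowel → [β].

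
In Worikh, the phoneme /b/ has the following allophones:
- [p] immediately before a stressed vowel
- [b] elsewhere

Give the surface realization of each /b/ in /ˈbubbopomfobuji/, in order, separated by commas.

[p], [b], [b], [b]

Occurrence 1 (position 1): immediately before a stressed vowel → [p].
Occurrence 2 (position 3): no conditioning environment matches → elsewhere allophone [b].
Occurrence 3 (position 4): no conditioning environment matches → elsewhere allophone [b].
Occurrence 4 (position 11): no conditioning environment matches → elsewhere allophone [b].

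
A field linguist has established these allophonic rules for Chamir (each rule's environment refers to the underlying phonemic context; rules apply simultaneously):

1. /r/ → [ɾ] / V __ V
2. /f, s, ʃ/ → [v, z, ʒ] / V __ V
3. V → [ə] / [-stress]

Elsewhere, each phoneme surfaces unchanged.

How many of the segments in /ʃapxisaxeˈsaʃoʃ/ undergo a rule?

Segments that undergo a rule: /a/ → [ə] (rule 3); /i/ → [ə] (rule 3); /s/ → [z] (rule 2); /a/ → [ə] (rule 3); /e/ → [ə] (rule 3); /s/ → [z] (rule 2); /ʃ/ → [ʒ] (rule 2); /o/ → [ə] (rule 3).
All other segments surface unchanged.

8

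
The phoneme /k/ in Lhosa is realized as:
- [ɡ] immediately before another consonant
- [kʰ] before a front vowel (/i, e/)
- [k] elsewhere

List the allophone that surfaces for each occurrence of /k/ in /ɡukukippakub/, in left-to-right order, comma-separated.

Occurrence 1 (position 3): no conditioning environment matches → elsewhere allophone [k].
Occurrence 2 (position 5): before a front vowel (/i, e/) → [kʰ].
Occurrence 3 (position 10): no conditioning environment matches → elsewhere allophone [k].

[k], [kʰ], [k]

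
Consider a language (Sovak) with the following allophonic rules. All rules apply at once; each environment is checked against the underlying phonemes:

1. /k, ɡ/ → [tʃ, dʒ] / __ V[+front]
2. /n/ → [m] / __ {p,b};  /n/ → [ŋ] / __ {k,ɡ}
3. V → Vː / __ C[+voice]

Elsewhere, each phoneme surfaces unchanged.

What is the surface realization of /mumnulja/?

[muːmnuːlja]

/m/ — not in any rule's target class → [m].
/u/ (between /m/ and /m/): before a voiced consonant, so rule 3 applies → [uː].
/m/ (between /u/ and /n/): no rule targets it → [m].
/n/ — between /m/ and /u/; rule 2 does not apply here → [n].
/u/ meets the environment for rule 3 (before a voiced consonant) → [uː].
/l/ (between /u/ and /j/): no rule targets it → [l].
/j/ — not in any rule's target class → [j].
/a/ (word-final) is in the target of rule 3 but the environment (before a voiced consonant) is not met → [a].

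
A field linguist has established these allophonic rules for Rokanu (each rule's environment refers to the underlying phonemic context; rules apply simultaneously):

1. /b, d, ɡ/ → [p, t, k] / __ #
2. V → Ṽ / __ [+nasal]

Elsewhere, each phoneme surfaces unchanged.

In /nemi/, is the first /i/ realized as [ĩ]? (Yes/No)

/i/ (word-final): rule 2 targets it, but not before a nasal consonant → unchanged [i].
The actual realization is [i], not [ĩ].

No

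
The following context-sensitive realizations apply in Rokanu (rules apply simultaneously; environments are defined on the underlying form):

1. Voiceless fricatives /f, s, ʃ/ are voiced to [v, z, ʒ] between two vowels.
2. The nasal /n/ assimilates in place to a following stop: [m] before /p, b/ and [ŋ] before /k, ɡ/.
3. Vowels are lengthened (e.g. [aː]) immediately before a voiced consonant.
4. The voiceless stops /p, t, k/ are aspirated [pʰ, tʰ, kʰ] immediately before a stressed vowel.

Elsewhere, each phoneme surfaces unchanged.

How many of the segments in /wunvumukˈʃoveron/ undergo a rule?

5

Segments that undergo a rule: /u/ → [uː] (rule 3); /u/ → [uː] (rule 3); /o/ → [oː] (rule 3); /e/ → [eː] (rule 3); /o/ → [oː] (rule 3).
All other segments surface unchanged.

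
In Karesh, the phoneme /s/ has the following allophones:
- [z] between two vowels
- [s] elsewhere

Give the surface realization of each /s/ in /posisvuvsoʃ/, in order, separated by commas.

[z], [s], [s]

Occurrence 1 (position 3): between two vowels → [z].
Occurrence 2 (position 5): no conditioning environment matches → elsewhere allophone [s].
Occurrence 3 (position 9): no conditioning environment matches → elsewhere allophone [s].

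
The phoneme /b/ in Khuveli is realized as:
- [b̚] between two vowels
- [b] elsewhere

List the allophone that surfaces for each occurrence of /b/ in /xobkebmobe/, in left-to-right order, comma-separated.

[b], [b], [b̚]

Occurrence 1 (position 3): no conditioning environment matches → elsewhere allophone [b].
Occurrence 2 (position 6): no conditioning environment matches → elsewhere allophone [b].
Occurrence 3 (position 9): between two vowels → [b̚].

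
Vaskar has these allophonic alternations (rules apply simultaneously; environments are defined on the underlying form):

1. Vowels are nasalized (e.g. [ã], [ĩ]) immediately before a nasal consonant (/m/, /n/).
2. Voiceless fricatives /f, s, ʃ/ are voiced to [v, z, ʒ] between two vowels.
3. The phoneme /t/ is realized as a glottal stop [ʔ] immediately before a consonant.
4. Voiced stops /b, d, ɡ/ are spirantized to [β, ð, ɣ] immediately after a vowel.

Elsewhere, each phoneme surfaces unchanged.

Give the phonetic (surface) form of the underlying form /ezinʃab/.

/e/ (word-initial) fails the environment for rule 1, so it stays [e].
/z/ — not in any rule's target class → [z].
/i/ — between /z/ and /n/, before a nasal consonant — surfaces as [ĩ] (rule 1).
/n/ stays [n].
/ʃ/ (between /n/ and /a/): rule 2 targets it, but not between two vowels → unchanged [ʃ].
/a/ (between /ʃ/ and /b/) is in the target of rule 1 but the environment (before a nasal consonant) is not met → [a].
/b/ meets the environment for rule 4 (immediately after a vowel) → [β].

[ezĩnʃaβ]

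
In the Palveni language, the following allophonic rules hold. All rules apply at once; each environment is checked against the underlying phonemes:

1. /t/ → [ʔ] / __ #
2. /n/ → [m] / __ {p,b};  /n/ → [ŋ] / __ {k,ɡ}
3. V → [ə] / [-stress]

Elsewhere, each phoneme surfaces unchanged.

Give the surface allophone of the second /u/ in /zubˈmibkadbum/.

/u/ — between /b/ and /m/, in an unstressed syllable — surfaces as [ə] (rule 3).

[ə]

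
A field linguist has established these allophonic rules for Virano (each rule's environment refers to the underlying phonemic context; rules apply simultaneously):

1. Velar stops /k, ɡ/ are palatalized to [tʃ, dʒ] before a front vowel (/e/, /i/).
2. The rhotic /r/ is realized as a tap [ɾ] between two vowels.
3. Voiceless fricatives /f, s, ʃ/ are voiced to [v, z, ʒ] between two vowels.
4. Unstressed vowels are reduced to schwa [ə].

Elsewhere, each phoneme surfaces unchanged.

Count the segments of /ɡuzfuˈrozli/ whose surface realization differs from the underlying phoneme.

Segments that undergo a rule: /u/ → [ə] (rule 4); /u/ → [ə] (rule 4); /r/ → [ɾ] (rule 2); /i/ → [ə] (rule 4).
All other segments surface unchanged.

4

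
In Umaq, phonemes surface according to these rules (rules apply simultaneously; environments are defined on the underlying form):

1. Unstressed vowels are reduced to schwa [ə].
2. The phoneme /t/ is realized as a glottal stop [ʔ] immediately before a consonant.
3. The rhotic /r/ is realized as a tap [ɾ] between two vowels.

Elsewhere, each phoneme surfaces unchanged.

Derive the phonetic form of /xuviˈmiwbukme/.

/x/ stays [x].
Rule 1 applies to /u/ (between /x/ and /v/: in an unstressed syllable) → [ə].
/v/ — not in any rule's target class → [v].
/i/ — between /v/ and /m/, in an unstressed syllable — surfaces as [ə] (rule 1).
/m/ — not in any rule's target class → [m].
/i/ (between /m/ and /w/) is in the target of rule 1 but the environment (in an unstressed syllable) is not met → [i].
/w/ (between /i/ and /b/) is unaffected → [w].
/b/ — not in any rule's target class → [b].
/u/ — between /b/ and /k/, in an unstressed syllable — surfaces as [ə] (rule 1).
/k/ stays [k].
/m/ — not in any rule's target class → [m].
/e/ — word-final, in an unstressed syllable — surfaces as [ə] (rule 1).

[xəvəˈmiwbəkmə]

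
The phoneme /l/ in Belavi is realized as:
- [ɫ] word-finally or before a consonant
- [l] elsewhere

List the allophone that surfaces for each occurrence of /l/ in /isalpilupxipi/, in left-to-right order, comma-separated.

Occurrence 1 (position 4): word-finally or before a consonant → [ɫ].
Occurrence 2 (position 7): no conditioning environment matches → elsewhere allophone [l].

[ɫ], [l]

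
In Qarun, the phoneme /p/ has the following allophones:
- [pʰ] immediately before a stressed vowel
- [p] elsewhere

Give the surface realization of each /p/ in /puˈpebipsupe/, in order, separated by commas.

[p], [pʰ], [p], [p]

Occurrence 1 (position 1): no conditioning environment matches → elsewhere allophone [p].
Occurrence 2 (position 3): immediately before a stressed vowel → [pʰ].
Occurrence 3 (position 7): no conditioning environment matches → elsewhere allophone [p].
Occurrence 4 (position 10): no conditioning environment matches → elsewhere allophone [p].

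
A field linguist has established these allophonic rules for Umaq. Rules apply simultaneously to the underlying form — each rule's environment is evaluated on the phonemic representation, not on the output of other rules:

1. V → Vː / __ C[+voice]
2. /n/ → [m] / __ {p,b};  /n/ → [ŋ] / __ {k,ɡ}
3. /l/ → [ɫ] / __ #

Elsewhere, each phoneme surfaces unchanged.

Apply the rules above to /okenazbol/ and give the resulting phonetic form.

[okeːnaːzboːɫ]

/o/ (word-initial): rule 1 targets it, but not before a voiced consonant → unchanged [o].
/k/ (between /o/ and /e/) is unaffected → [k].
/e/ (between /k/ and /n/) occurs before a voiced consonant → [eː] by rule 1.
/n/ (between /e/ and /a/): rule 2 targets it, but not before a labial or velar stop → unchanged [n].
Rule 1 applies to /a/ (between /n/ and /z/: before a voiced consonant) → [aː].
/z/ (between /a/ and /b/): no rule targets it → [z].
/b/ (between /z/ and /o/) is unaffected → [b].
/o/ meets the environment for rule 1 (before a voiced consonant) → [oː].
/l/ (word-final) occurs word-finally → [ɫ] by rule 3.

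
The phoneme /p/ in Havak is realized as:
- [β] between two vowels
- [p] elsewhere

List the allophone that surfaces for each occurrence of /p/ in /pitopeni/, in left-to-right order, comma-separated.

[p], [β]

Occurrence 1 (position 1): no conditioning environment matches → elsewhere allophone [p].
Occurrence 2 (position 5): between two vowels → [β].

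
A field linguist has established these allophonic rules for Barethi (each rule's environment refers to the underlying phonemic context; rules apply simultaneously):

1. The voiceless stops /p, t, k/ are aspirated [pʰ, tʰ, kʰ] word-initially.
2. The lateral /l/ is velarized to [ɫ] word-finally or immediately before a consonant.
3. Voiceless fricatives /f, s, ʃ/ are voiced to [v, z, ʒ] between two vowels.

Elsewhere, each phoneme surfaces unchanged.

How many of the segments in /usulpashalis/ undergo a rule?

Segments that undergo a rule: /s/ → [z] (rule 3); /l/ → [ɫ] (rule 2).
All other segments surface unchanged.

2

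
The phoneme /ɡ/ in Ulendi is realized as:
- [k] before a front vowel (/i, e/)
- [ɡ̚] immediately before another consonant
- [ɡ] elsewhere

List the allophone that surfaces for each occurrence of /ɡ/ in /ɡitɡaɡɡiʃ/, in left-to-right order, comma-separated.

[k], [ɡ], [ɡ̚], [k]

Occurrence 1 (position 1): before a front vowel (/i, e/) → [k].
Occurrence 2 (position 4): no conditioning environment matches → elsewhere allophone [ɡ].
Occurrence 3 (position 6): immediately before another consonant → [ɡ̚].
Occurrence 4 (position 7): before a front vowel (/i, e/) → [k].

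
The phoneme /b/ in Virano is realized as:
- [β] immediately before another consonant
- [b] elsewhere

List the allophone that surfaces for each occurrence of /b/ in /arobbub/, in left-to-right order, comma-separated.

[β], [b], [b]

Occurrence 1 (position 4): immediately before another consonant → [β].
Occurrence 2 (position 5): no conditioning environment matches → elsewhere allophone [b].
Occurrence 3 (position 7): no conditioning environment matches → elsewhere allophone [b].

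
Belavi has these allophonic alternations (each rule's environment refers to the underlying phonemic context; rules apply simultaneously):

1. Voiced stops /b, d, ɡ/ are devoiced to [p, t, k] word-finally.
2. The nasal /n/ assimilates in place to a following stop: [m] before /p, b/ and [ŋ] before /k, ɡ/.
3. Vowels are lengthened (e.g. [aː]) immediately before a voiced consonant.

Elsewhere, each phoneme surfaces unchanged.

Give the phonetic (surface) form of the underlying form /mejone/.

[meːjoːne]

/e/ — between /m/ and /j/, before a voiced consonant — surfaces as [eː] (rule 3).
/o/ — between /j/ and /n/, before a voiced consonant — surfaces as [oː] (rule 3).
/n/ (between /o/ and /e/): rule 2 targets it, but not before a labial or velar stop → unchanged [n].
/e/ — word-final; rule 3 does not apply here → [e].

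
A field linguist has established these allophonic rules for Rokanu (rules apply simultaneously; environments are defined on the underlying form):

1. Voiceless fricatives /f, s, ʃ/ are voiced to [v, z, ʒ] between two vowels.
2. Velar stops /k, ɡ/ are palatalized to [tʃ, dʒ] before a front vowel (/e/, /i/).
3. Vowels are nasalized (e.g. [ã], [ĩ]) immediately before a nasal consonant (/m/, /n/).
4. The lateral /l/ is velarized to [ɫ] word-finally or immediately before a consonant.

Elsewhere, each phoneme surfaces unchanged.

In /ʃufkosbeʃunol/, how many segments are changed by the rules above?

Segments that undergo a rule: /ʃ/ → [ʒ] (rule 1); /u/ → [ũ] (rule 3); /l/ → [ɫ] (rule 4).
All other segments surface unchanged.

3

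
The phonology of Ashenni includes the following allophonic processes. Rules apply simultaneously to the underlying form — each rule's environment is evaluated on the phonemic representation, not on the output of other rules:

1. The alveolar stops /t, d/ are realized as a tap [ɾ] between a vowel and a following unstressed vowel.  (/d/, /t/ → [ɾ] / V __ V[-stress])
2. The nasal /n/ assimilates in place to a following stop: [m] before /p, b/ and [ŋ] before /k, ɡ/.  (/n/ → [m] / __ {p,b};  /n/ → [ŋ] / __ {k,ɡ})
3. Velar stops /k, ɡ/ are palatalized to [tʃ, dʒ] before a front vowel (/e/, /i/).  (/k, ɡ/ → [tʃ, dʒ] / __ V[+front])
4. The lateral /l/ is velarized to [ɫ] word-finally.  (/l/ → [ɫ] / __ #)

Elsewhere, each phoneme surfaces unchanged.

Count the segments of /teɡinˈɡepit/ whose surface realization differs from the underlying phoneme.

Segments that undergo a rule: /ɡ/ → [dʒ] (rule 3); /n/ → [ŋ] (rule 2); /ɡ/ → [dʒ] (rule 3).
All other segments surface unchanged.

3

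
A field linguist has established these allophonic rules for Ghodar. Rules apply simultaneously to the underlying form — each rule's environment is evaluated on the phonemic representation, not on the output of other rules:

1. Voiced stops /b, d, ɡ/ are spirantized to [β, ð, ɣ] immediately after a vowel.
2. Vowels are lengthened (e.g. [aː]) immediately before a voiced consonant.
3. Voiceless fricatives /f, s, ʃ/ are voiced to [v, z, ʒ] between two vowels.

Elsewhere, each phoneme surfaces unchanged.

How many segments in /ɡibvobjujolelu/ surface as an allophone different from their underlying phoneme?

7

Segments that undergo a rule: /i/ → [iː] (rule 2); /b/ → [β] (rule 1); /o/ → [oː] (rule 2); /b/ → [β] (rule 1); /u/ → [uː] (rule 2); /o/ → [oː] (rule 2); /e/ → [eː] (rule 2).
All other segments surface unchanged.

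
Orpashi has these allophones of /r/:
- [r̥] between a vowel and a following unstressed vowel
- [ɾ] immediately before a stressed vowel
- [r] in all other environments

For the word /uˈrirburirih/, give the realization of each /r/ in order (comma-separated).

[ɾ], [r], [r̥], [r̥]

Occurrence 1 (position 2): immediately before a stressed vowel → [ɾ].
Occurrence 2 (position 4): no conditioning environment matches → elsewhere allophone [r].
Occurrence 3 (position 7): between a vowel and a following unstressed vowel → [r̥].
Occurrence 4 (position 9): between a vowel and a following unstressed vowel → [r̥].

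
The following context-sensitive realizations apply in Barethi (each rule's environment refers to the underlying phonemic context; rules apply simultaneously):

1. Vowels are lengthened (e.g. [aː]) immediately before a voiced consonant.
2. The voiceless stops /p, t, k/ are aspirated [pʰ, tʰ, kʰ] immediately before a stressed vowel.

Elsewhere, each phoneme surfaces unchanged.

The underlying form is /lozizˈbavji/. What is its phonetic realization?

/l/ (word-initial): no rule targets it → [l].
/o/ (between /l/ and /z/) occurs before a voiced consonant → [oː] by rule 1.
/z/ — not in any rule's target class → [z].
Rule 1 applies to /i/ (between /z/ and /z/: before a voiced consonant) → [iː].
/z/ stays [z].
/b/ — not in any rule's target class → [b].
/a/ — between /b/ and /v/, before a voiced consonant — surfaces as [aː] (rule 1).
/v/ (between /a/ and /j/): no rule targets it → [v].
/j/ (between /v/ and /i/): no rule targets it → [j].
/i/ (word-final): rule 1 targets it, but not before a voiced consonant → unchanged [i].

[loːziːzˈbaːvji]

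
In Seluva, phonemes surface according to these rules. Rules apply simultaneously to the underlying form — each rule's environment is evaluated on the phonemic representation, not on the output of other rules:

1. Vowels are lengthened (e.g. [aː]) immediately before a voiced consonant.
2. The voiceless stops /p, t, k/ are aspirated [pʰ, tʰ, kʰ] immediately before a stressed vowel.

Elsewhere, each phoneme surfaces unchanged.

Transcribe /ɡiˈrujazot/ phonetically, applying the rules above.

[ɡiːˈruːjaːzot]

/ɡ/ stays [ɡ].
/i/ — between /ɡ/ and /r/, before a voiced consonant — surfaces as [iː] (rule 1).
/r/ — not in any rule's target class → [r].
/u/ meets the environment for rule 1 (before a voiced consonant) → [uː].
/j/ stays [j].
/a/ (between /j/ and /z/) occurs before a voiced consonant → [aː] by rule 1.
/z/ (between /a/ and /o/): no rule targets it → [z].
/o/ (between /z/ and /t/) is in the target of rule 1 but the environment (before a voiced consonant) is not met → [o].
/t/ (word-final) is in the target of rule 2 but the environment (immediately before a stressed vowel) is not met → [t].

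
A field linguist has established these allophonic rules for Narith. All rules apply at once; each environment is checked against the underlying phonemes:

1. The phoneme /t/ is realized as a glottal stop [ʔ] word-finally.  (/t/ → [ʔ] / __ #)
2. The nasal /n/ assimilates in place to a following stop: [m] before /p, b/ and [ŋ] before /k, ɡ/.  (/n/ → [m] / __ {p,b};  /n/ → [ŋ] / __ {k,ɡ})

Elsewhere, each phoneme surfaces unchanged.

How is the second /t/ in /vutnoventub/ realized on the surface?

/t/ (between /n/ and /u/): rule 1 targets it, but not word-finally → unchanged [t].

[t]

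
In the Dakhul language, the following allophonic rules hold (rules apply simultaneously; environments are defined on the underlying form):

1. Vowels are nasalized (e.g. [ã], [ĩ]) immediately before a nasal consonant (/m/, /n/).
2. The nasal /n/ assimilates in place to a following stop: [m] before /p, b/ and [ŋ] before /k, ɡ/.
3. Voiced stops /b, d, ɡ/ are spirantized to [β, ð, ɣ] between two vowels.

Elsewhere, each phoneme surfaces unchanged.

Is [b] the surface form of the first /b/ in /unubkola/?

Yes

/b/ (between /u/ and /k/) fails the environment for rule 3, so it stays [b].
The actual realization is [b], which matches [b].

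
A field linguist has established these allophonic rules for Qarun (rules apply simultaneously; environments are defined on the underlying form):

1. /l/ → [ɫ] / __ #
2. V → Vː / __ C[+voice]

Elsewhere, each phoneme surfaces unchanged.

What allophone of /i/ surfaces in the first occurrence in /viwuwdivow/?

[iː]

/i/ (between /v/ and /w/) occurs before a voiced consonant → [iː] by rule 2.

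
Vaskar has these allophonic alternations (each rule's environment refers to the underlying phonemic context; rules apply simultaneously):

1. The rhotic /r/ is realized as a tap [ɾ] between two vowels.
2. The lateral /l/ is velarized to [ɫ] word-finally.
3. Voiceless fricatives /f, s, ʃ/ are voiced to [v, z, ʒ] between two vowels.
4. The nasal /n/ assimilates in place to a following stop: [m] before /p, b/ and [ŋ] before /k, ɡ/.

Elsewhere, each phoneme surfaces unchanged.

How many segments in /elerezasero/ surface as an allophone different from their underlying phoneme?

Segments that undergo a rule: /r/ → [ɾ] (rule 1); /s/ → [z] (rule 3); /r/ → [ɾ] (rule 1).
All other segments surface unchanged.

3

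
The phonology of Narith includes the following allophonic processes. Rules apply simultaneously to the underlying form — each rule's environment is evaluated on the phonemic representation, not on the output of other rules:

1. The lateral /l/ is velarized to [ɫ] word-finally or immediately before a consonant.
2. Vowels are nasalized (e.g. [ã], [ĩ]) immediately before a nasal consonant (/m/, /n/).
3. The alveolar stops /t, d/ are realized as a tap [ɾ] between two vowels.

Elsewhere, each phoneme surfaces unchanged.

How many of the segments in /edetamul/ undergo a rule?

4

Segments that undergo a rule: /d/ → [ɾ] (rule 3); /t/ → [ɾ] (rule 3); /a/ → [ã] (rule 2); /l/ → [ɫ] (rule 1).
All other segments surface unchanged.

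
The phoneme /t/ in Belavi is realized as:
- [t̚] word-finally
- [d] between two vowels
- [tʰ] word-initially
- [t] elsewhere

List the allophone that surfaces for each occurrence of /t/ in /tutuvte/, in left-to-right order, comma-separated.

Occurrence 1 (position 1): word-initially → [tʰ].
Occurrence 2 (position 3): between two vowels → [d].
Occurrence 3 (position 6): no conditioning environment matches → elsewhere allophone [t].

[tʰ], [d], [t]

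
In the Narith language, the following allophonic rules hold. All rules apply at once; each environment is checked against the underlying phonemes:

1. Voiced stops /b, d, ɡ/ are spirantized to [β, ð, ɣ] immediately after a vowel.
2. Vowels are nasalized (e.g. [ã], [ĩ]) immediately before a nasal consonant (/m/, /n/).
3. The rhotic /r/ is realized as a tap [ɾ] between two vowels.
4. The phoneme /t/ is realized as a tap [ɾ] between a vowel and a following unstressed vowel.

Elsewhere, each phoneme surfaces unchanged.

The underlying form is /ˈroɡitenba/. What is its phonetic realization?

[ˈroɣiɾẽnba]

/r/ (word-initial): rule 3 targets it, but not between two vowels → unchanged [r].
/o/ (between /r/ and /ɡ/): rule 2 targets it, but not before a nasal consonant → unchanged [o].
/ɡ/ — between /o/ and /i/, immediately after a vowel — surfaces as [ɣ] (rule 1).
/i/ — between /ɡ/ and /t/; rule 2 does not apply here → [i].
Rule 4 applies to /t/ (between /i/ and /e/: between a vowel and a following unstressed vowel) → [ɾ].
/e/ meets the environment for rule 2 (before a nasal consonant) → [ẽ].
/n/ — not in any rule's target class → [n].
/b/ (between /n/ and /a/): rule 1 targets it, but not immediately after a vowel → unchanged [b].
/a/ (word-final): rule 2 targets it, but not before a nasal consonant → unchanged [a].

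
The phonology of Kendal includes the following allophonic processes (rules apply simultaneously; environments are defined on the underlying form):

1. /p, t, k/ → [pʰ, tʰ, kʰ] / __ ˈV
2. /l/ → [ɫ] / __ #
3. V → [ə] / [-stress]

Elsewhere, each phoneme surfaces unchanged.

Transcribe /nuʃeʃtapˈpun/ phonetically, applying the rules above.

/n/ (word-initial): no rule targets it → [n].
Rule 3 applies to /u/ (between /n/ and /ʃ/: in an unstressed syllable) → [ə].
/ʃ/ — not in any rule's target class → [ʃ].
/e/ (between /ʃ/ and /ʃ/): in an unstressed syllable, so rule 3 applies → [ə].
/ʃ/ stays [ʃ].
/t/ (between /ʃ/ and /a/) is in the target of rule 1 but the environment (immediately before a stressed vowel) is not met → [t].
/a/ (between /t/ and /p/) occurs in an unstressed syllable → [ə] by rule 3.
/p/ (between /a/ and /p/) fails the environment for rule 1, so it stays [p].
/p/ (between /p/ and /u/): immediately before a stressed vowel, so rule 1 applies → [pʰ].
/u/ (between /p/ and /n/) fails the environment for rule 3, so it stays [u].
/n/ — not in any rule's target class → [n].

[nəʃəʃtəpˈpʰun]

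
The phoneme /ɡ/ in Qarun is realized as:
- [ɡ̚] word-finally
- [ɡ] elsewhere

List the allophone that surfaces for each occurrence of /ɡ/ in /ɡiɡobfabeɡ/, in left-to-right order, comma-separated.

[ɡ], [ɡ], [ɡ̚]

Occurrence 1 (position 1): no conditioning environment matches → elsewhere allophone [ɡ].
Occurrence 2 (position 3): no conditioning environment matches → elsewhere allophone [ɡ].
Occurrence 3 (position 10): word-finally → [ɡ̚].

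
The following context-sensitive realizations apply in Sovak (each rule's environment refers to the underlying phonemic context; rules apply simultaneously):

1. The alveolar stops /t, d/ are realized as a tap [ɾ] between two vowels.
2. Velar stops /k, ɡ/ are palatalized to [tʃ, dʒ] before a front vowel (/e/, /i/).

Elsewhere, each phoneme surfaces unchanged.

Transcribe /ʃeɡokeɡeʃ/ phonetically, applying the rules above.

/ɡ/ (between /e/ and /o/) fails the environment for rule 2, so it stays [ɡ].
/k/ — between /o/ and /e/, before a front vowel — surfaces as [tʃ] (rule 2).
/ɡ/ — between /e/ and /e/, before a front vowel — surfaces as [dʒ] (rule 2).

[ʃeɡotʃedʒeʃ]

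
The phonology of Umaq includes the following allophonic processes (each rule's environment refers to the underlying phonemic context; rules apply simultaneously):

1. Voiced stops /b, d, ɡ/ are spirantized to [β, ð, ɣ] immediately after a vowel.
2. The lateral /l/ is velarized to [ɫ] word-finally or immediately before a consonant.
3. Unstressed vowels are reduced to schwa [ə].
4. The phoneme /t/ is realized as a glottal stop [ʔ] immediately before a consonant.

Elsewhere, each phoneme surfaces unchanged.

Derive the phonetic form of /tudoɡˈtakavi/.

/t/ (word-initial): rule 4 targets it, but not immediately before a consonant → unchanged [t].
/u/ meets the environment for rule 3 (in an unstressed syllable) → [ə].
/d/ (between /u/ and /o/): immediately after a vowel, so rule 1 applies → [ð].
/o/ meets the environment for rule 3 (in an unstressed syllable) → [ə].
Rule 1 applies to /ɡ/ (between /o/ and /t/: immediately after a vowel) → [ɣ].
/t/ (between /ɡ/ and /a/): rule 4 targets it, but not immediately before a consonant → unchanged [t].
/a/ — between /t/ and /k/; rule 3 does not apply here → [a].
/k/ stays [k].
/a/ (between /k/ and /v/) occurs in an unstressed syllable → [ə] by rule 3.
/v/ stays [v].
/i/ meets the environment for rule 3 (in an unstressed syllable) → [ə].

[təðəɣˈtakəvə]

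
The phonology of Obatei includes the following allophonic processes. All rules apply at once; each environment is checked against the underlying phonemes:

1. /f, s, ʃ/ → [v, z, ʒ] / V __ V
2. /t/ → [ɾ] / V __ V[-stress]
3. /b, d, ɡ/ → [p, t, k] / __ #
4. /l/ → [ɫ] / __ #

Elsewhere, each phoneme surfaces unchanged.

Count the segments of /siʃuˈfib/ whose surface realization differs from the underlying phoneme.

Segments that undergo a rule: /ʃ/ → [ʒ] (rule 1); /f/ → [v] (rule 1); /b/ → [p] (rule 3).
All other segments surface unchanged.

3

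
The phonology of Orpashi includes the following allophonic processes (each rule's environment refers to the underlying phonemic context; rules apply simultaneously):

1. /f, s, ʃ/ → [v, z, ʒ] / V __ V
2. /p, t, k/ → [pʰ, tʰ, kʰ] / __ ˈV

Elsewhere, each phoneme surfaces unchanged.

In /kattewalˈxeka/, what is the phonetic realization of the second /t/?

/t/ (between /t/ and /e/): rule 2 targets it, but not immediately before a stressed vowel → unchanged [t].

[t]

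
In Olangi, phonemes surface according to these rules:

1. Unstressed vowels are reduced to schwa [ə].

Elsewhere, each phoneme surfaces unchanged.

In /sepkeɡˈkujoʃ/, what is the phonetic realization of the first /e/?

[ə]

Rule 1 applies to /e/ (between /s/ and /p/: in an unstressed syllable) → [ə].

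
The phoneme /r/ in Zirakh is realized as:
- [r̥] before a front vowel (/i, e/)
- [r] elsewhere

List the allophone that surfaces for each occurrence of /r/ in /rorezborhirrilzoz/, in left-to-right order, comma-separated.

[r], [r̥], [r], [r], [r̥]

Occurrence 1 (position 1): no conditioning environment matches → elsewhere allophone [r].
Occurrence 2 (position 3): before a front vowel (/i, e/) → [r̥].
Occurrence 3 (position 8): no conditioning environment matches → elsewhere allophone [r].
Occurrence 4 (position 11): no conditioning environment matches → elsewhere allophone [r].
Occurrence 5 (position 12): before a front vowel (/i, e/) → [r̥].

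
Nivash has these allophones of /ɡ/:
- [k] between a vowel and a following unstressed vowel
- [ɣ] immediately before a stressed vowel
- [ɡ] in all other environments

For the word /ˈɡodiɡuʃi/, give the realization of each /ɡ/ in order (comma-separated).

[ɣ], [k]

Occurrence 1 (position 1): immediately before a stressed vowel → [ɣ].
Occurrence 2 (position 5): between a vowel and a following unstressed vowel → [k].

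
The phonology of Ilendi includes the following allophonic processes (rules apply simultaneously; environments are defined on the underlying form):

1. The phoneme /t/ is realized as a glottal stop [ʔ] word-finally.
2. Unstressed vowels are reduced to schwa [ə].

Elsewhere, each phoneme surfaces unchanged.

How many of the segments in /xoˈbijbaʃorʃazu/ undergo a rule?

5

Segments that undergo a rule: /o/ → [ə] (rule 2); /a/ → [ə] (rule 2); /o/ → [ə] (rule 2); /a/ → [ə] (rule 2); /u/ → [ə] (rule 2).
All other segments surface unchanged.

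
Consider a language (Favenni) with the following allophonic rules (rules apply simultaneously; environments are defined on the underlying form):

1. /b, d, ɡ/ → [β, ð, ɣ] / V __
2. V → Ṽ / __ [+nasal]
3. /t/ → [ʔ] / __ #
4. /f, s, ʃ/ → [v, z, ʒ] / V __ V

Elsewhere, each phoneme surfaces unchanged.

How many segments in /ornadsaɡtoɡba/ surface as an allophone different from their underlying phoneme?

Segments that undergo a rule: /d/ → [ð] (rule 1); /ɡ/ → [ɣ] (rule 1); /ɡ/ → [ɣ] (rule 1).
All other segments surface unchanged.

3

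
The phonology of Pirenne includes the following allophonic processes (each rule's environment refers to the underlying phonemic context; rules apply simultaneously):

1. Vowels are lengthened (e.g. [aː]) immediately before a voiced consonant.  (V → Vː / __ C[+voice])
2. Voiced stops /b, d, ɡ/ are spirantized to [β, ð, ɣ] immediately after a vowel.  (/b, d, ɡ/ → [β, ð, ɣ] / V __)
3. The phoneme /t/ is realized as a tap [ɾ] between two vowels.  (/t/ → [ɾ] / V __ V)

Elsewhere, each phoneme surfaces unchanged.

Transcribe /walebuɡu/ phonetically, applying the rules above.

/w/ (word-initial): no rule targets it → [w].
/a/ meets the environment for rule 1 (before a voiced consonant) → [aː].
/l/ — not in any rule's target class → [l].
/e/ meets the environment for rule 1 (before a voiced consonant) → [eː].
/b/ — between /e/ and /u/, immediately after a vowel — surfaces as [β] (rule 2).
Rule 1 applies to /u/ (between /b/ and /ɡ/: before a voiced consonant) → [uː].
Rule 2 applies to /ɡ/ (between /u/ and /u/: immediately after a vowel) → [ɣ].
/u/ (word-final) fails the environment for rule 1, so it stays [u].

[waːleːβuːɣu]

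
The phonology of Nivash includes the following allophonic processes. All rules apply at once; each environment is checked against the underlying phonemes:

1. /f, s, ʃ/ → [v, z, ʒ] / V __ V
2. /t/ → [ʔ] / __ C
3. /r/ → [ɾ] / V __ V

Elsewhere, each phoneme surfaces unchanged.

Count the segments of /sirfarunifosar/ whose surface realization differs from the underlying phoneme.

3

Segments that undergo a rule: /r/ → [ɾ] (rule 3); /f/ → [v] (rule 1); /s/ → [z] (rule 1).
All other segments surface unchanged.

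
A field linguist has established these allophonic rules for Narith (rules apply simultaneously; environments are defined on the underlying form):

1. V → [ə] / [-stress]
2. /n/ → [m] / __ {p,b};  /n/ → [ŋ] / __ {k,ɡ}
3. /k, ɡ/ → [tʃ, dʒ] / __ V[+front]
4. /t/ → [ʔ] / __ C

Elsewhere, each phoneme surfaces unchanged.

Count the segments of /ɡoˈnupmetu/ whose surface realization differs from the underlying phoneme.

Segments that undergo a rule: /o/ → [ə] (rule 1); /e/ → [ə] (rule 1); /u/ → [ə] (rule 1).
All other segments surface unchanged.

3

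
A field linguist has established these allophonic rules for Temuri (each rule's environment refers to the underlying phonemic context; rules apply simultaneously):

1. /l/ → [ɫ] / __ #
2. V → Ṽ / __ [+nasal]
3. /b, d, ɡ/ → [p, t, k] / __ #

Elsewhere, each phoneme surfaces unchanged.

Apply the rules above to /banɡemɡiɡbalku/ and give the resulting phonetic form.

/b/ — word-initial; rule 3 does not apply here → [b].
/a/ meets the environment for rule 2 (before a nasal consonant) → [ã].
/n/ stays [n].
/ɡ/ — between /n/ and /e/; rule 3 does not apply here → [ɡ].
/e/ (between /ɡ/ and /m/): before a nasal consonant, so rule 2 applies → [ẽ].
/m/ (between /e/ and /ɡ/) is unaffected → [m].
/ɡ/ (between /m/ and /i/): rule 3 targets it, but not word-finally → unchanged [ɡ].
/i/ (between /ɡ/ and /ɡ/) is in the target of rule 2 but the environment (before a nasal consonant) is not met → [i].
/ɡ/ (between /i/ and /b/) fails the environment for rule 3, so it stays [ɡ].
/b/ — between /ɡ/ and /a/; rule 3 does not apply here → [b].
/a/ (between /b/ and /l/) fails the environment for rule 2, so it stays [a].
/l/ (between /a/ and /k/) fails the environment for rule 1, so it stays [l].
/k/ — not in any rule's target class → [k].
/u/ (word-final) fails the environment for rule 2, so it stays [u].

[bãnɡẽmɡiɡbalku]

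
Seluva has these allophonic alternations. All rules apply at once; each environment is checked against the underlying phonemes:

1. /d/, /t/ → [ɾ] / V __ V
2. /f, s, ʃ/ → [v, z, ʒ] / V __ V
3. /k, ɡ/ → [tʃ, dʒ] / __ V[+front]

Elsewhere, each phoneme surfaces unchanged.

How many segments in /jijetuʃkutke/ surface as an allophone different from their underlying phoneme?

Segments that undergo a rule: /t/ → [ɾ] (rule 1); /k/ → [tʃ] (rule 3).
All other segments surface unchanged.

2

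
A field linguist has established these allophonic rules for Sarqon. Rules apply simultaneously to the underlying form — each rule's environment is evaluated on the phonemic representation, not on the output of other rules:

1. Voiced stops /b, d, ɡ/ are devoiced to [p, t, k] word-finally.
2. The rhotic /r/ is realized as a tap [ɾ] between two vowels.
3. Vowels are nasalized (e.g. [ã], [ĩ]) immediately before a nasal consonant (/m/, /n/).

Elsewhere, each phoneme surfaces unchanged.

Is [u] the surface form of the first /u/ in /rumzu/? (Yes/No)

Rule 3 applies to /u/ (between /r/ and /m/: before a nasal consonant) → [ũ].
The actual realization is [ũ], not [u].

No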